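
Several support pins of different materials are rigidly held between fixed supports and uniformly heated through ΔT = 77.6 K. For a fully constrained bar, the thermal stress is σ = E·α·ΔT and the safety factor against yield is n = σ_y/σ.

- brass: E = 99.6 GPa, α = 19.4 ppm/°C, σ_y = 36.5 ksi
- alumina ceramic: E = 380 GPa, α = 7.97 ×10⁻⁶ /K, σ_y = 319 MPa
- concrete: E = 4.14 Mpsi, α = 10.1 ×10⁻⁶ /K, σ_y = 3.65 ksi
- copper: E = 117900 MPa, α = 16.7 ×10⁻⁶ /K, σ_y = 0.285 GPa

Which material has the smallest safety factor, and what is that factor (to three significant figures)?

concrete, n = 1.12

In consistent units (E in GPa, α in ×10⁻⁶/K, σ_y in MPa):
  brass: E = 99.60, α = 19.4, σ_y = 251.7 → σ = 150 MPa, n = 1.68
  alumina ceramic: E = 380.0, α = 7.97, σ_y = 319.0 → σ = 235 MPa, n = 1.36
  concrete: E = 28.54, α = 10.1, σ_y = 25.17 → σ = 22.4 MPa, n = 1.12
  copper: E = 117.9, α = 16.7, σ_y = 285.0 → σ = 153 MPa, n = 1.87
The minimum is concrete at n = 1.12.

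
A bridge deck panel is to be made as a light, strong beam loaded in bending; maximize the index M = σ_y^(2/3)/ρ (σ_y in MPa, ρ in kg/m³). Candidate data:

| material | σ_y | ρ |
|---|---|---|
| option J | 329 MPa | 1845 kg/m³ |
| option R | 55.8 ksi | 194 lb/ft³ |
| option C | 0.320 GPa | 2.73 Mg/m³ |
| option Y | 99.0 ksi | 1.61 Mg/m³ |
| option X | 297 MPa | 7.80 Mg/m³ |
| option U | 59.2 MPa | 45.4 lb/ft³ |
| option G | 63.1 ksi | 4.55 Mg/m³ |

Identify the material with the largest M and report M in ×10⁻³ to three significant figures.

option Y, M = 48.2×10⁻³

Normalizing units and computing the index:
  option J: σ_y = 329.0 MPa, ρ = 1845 kg/m³
  option R: σ_y = 384.7 MPa, ρ = 3108 kg/m³
  option C: σ_y = 320.0 MPa, ρ = 2730 kg/m³
  option Y: σ_y = 682.6 MPa, ρ = 1610 kg/m³
  option X: σ_y = 297.0 MPa, ρ = 7800 kg/m³
  option U: σ_y = 59.20 MPa, ρ = 727.2 kg/m³
  option G: σ_y = 435.1 MPa, ρ = 4550 kg/m³
  option Y: M = 48.2×10⁻³
  option J: M = 25.8×10⁻³
  option U: M = 20.9×10⁻³
  option C: M = 17.1×10⁻³
  option R: M = 17.0×10⁻³
  option G: M = 12.6×10⁻³
  option X: M = 5.71×10⁻³
The maximum is for option Y.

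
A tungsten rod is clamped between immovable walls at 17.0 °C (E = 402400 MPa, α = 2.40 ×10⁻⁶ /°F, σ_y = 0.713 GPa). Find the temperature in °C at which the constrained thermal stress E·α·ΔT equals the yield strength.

427 °C

E = 402400 MPa = 402.4 GPa.
α = 2.40×10⁻⁶/°F × 9/5 = 4.32×10⁻⁶/K.
σ_y = 0.713 GPa = 713.0 MPa.
E·α·ΔT = 713.0 MPa ⇒ ΔT = 713.0 / (402.4×10³ × 4.32×10⁻⁶) = 410.2 K.
T = 17.0 + 410.2 = 427.2 °C.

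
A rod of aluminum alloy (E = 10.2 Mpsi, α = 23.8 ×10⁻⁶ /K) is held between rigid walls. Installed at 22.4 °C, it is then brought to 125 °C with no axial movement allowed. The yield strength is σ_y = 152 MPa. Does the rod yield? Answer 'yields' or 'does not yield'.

E = 10.2 Mpsi = 70.33 GPa.
ΔT = 102.6 K. Constrained thermal stress σ = E·α·ΔT = 70.33×10³ MPa × 23.8×10⁻⁶ × 102.6 = 172 MPa (compressive).
Compare to σ_y = 152 MPa: σ ≥ σ_y, so it yields.

yields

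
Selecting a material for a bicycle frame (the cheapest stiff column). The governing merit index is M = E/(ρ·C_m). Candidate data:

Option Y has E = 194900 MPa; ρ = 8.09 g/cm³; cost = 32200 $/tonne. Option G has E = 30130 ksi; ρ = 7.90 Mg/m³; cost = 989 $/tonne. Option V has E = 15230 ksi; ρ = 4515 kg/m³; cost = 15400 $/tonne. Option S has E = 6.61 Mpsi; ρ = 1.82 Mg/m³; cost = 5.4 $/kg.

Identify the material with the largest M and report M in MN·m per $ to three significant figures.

Normalizing units and computing the index:
  option Y: E = 194.9 GPa, ρ = 8090 kg/m³, cost = 32.20 $/kg
  option G: E = 207.7 GPa, ρ = 7900 kg/m³, cost = 0.9890 $/kg
  option V: E = 105.0 GPa, ρ = 4515 kg/m³, cost = 15.40 $/kg
  option S: E = 45.57 GPa, ρ = 1820 kg/m³, cost = 5.400 $/kg
  option G: M = 26.6 MN·m per $
  option S: M = 4.64 MN·m per $
  option V: M = 1.51 MN·m per $
  option Y: M = 0.748 MN·m per $
Option G ranks first.

option G, M = 26.6 MN·m per $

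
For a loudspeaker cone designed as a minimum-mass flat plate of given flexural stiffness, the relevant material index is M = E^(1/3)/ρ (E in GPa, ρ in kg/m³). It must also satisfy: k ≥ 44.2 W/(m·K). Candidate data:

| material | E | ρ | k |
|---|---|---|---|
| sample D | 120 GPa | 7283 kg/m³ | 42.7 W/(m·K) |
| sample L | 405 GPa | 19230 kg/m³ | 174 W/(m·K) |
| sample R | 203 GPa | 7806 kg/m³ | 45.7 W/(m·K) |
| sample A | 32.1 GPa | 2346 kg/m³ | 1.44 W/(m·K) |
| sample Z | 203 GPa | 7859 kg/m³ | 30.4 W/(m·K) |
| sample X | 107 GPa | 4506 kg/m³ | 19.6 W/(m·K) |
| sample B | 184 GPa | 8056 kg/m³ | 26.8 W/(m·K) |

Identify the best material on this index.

Screen on constraints: k ≥ 44.2 W/(m·K). Survivors: sample L, sample R.
Evaluate M for each candidate:
  sample R: M = 0.753×10⁻³
  sample L: M = 0.385×10⁻³
Sample R ranks first.

sample R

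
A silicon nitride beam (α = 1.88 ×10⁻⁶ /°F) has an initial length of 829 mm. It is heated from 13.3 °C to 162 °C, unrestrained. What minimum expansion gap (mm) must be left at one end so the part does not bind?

Convert α: 1.88×10⁻⁶/°F × (9/5) = 3.38×10⁻⁶/K.
ΔT = 162 − 13.3 = 148.7 K.
ΔL = α·L₀·ΔT = 3.38×10⁻⁶ × 829 mm × 148.7 K = 0.417 mm.

0.417 mm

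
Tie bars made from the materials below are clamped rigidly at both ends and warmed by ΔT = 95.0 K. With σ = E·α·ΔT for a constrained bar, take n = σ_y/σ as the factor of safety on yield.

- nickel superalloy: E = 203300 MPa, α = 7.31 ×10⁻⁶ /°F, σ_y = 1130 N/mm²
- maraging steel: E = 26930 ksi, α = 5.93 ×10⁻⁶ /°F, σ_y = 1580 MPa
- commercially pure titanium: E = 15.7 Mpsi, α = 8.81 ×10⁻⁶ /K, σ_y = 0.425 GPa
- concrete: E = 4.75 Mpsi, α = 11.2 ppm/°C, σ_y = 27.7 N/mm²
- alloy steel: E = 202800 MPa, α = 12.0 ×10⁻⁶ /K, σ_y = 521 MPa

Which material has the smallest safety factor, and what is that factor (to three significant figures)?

concrete, n = 0.795

In consistent units (E in GPa, α in ×10⁻⁶/K, σ_y in MPa):
  nickel superalloy: E = 203.3, α = 13.2, σ_y = 1130 → σ = 254 MPa, n = 4.45
  maraging steel: E = 185.7, α = 10.7, σ_y = 1580 → σ = 188 MPa, n = 8.39
  commercially pure titanium: E = 108.2, α = 8.81, σ_y = 425.0 → σ = 90.6 MPa, n = 4.69
  concrete: E = 32.75, α = 11.2, σ_y = 27.70 → σ = 34.8 MPa, n = 0.795
  alloy steel: E = 202.8, α = 12.0, σ_y = 521.0 → σ = 231 MPa, n = 2.25
Concrete has the lowest safety factor, n = 0.795.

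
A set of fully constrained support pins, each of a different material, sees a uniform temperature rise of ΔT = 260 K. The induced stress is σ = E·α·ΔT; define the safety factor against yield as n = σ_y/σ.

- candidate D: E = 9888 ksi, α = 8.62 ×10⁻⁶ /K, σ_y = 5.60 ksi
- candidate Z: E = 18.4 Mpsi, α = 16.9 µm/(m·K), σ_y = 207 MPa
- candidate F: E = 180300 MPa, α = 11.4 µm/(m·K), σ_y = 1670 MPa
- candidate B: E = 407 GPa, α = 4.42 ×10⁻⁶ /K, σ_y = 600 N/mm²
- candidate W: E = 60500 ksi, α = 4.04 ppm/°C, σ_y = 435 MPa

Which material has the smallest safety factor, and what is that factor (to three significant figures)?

In consistent units (E in GPa, α in ×10⁻⁶/K, σ_y in MPa):
  candidate D: E = 68.18, α = 8.62, σ_y = 38.61 → σ = 153 MPa, n = 0.253
  candidate Z: E = 126.9, α = 16.9, σ_y = 207.0 → σ = 557 MPa, n = 0.371
  candidate F: E = 180.3, α = 11.4, σ_y = 1670 → σ = 534 MPa, n = 3.12
  candidate B: E = 407.0, α = 4.42, σ_y = 600.0 → σ = 468 MPa, n = 1.28
  candidate W: E = 417.1, α = 4.04, σ_y = 435.0 → σ = 438 MPa, n = 0.993
The minimum is candidate D at n = 0.253.

candidate D, n = 0.253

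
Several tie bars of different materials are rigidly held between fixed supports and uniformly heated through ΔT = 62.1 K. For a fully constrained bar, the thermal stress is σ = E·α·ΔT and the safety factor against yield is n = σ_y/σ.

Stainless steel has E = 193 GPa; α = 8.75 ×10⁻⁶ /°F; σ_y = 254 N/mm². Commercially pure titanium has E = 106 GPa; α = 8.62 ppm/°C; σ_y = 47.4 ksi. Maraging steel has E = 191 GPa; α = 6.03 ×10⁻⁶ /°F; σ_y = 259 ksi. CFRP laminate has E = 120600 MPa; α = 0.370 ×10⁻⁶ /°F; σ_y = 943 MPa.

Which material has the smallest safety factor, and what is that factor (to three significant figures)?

stainless steel, n = 1.35

With everything in SI (GPa, ×10⁻⁶/K, MPa):
  stainless steel: E = 193.0, α = 15.8, σ_y = 254.0 → σ = 189 MPa, n = 1.35
  commercially pure titanium: E = 106.0, α = 8.62, σ_y = 326.8 → σ = 56.7 MPa, n = 5.76
  maraging steel: E = 191.0, α = 10.9, σ_y = 1786 → σ = 129 MPa, n = 13.9
  CFRP laminate: E = 120.6, α = 0.666, σ_y = 943.0 → σ = 4.99 MPa, n = 189
Stainless steel has the lowest safety factor, n = 1.35.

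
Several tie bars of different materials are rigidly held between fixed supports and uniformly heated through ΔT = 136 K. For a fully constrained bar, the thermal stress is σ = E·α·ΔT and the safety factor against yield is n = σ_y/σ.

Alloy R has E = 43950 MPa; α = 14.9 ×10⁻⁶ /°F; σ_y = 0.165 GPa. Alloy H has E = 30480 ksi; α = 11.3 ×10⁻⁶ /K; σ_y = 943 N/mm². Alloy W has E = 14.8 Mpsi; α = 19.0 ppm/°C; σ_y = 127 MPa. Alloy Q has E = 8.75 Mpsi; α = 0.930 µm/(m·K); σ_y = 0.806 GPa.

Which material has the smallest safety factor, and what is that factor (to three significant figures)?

Per material, after unit conversion:
  alloy R: E = 43.95, α = 26.8, σ_y = 165.0 → σ = 160 MPa, n = 1.03
  alloy H: E = 210.2, α = 11.3, σ_y = 943.0 → σ = 323 MPa, n = 2.92
  alloy W: E = 102.0, α = 19.0, σ_y = 127.0 → σ = 264 MPa, n = 0.482
  alloy Q: E = 60.33, α = 0.930, σ_y = 806.0 → σ = 7.63 MPa, n = 106
Smallest n: alloy W with n = 0.482.

alloy W, n = 0.482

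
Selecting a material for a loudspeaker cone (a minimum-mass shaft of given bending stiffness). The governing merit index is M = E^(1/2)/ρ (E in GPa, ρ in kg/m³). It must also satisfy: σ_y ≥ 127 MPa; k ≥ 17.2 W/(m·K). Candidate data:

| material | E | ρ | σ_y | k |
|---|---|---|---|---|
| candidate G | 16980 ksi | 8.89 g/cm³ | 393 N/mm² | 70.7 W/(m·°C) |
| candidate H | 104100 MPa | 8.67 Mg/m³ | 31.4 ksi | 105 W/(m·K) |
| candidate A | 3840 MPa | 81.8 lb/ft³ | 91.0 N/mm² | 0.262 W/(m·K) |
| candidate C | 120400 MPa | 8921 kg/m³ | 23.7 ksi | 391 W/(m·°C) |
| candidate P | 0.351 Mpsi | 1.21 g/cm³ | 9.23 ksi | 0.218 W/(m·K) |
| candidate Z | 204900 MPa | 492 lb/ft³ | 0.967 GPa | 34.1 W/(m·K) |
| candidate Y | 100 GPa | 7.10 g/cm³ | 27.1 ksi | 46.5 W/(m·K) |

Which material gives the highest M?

Screen on constraints: σ_y ≥ 127 MPa; k ≥ 17.2 W/(m·K). Survivors: candidate G, candidate H, candidate C, candidate Z, candidate Y.
In SI units:
  candidate G: E = 117.1 GPa, ρ = 8890 kg/m³
  candidate H: E = 104.1 GPa, ρ = 8670 kg/m³
  candidate C: E = 120.4 GPa, ρ = 8921 kg/m³
  candidate Z: E = 204.9 GPa, ρ = 7881 kg/m³
  candidate Y: E = 100.0 GPa, ρ = 7100 kg/m³
  candidate Z: M = 1.82×10⁻³
  candidate Y: M = 1.41×10⁻³
  candidate C: M = 1.23×10⁻³
  candidate G: M = 1.22×10⁻³
  candidate H: M = 1.18×10⁻³
Candidate Z ranks first.

candidate Z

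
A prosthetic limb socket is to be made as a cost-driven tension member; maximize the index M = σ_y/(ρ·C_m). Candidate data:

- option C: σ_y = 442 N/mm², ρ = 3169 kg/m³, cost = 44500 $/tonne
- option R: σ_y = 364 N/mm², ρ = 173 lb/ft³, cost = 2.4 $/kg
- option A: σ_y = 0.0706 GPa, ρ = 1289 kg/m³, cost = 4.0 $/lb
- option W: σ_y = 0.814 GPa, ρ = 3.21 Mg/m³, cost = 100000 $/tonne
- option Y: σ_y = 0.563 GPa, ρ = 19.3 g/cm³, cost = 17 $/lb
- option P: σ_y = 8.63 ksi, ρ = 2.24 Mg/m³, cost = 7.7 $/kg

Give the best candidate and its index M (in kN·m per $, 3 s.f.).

After converting to SI:
  option C: σ_y = 442.0 MPa, ρ = 3169 kg/m³, cost = 44.50 $/kg
  option R: σ_y = 364.0 MPa, ρ = 2771 kg/m³, cost = 2.400 $/kg
  option A: σ_y = 70.60 MPa, ρ = 1289 kg/m³, cost = 8.818 $/kg
  option W: σ_y = 814.0 MPa, ρ = 3210 kg/m³, cost = 100.0 $/kg
  option Y: σ_y = 563.0 MPa, ρ = 19300 kg/m³, cost = 37.48 $/kg
  option P: σ_y = 59.50 MPa, ρ = 2240 kg/m³, cost = 7.700 $/kg
  option R: M = 54.7 kN·m per $
  option A: M = 6.21 kN·m per $
  option P: M = 3.45 kN·m per $
  option C: M = 3.13 kN·m per $
  option W: M = 2.54 kN·m per $
  option Y: M = 0.778 kN·m per $
Option R has the largest M.

option R, M = 54.7 kN·m per $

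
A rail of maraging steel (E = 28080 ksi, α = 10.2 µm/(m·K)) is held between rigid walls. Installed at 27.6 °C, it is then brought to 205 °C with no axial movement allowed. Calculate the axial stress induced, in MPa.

E = 28080 ksi = 193.6 GPa.
ΔT = 177.4 K. Constrained thermal stress σ = E·α·ΔT = 193.6×10³ MPa × 10.2×10⁻⁶ × 177.4 = 350 MPa (compressive).

350 MPa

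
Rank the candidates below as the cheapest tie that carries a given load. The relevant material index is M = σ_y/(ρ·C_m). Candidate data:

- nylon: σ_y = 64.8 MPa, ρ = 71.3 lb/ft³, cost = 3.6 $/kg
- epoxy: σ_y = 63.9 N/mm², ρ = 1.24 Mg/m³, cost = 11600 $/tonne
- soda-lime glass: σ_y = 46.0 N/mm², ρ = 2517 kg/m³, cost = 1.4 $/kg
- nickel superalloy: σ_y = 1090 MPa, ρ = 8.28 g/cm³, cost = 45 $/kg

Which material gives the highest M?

nylon

After converting to SI:
  nylon: σ_y = 64.80 MPa, ρ = 1142 kg/m³, cost = 3.600 $/kg
  epoxy: σ_y = 63.90 MPa, ρ = 1240 kg/m³, cost = 11.60 $/kg
  soda-lime glass: σ_y = 46.00 MPa, ρ = 2517 kg/m³, cost = 1.400 $/kg
  nickel superalloy: σ_y = 1090 MPa, ρ = 8280 kg/m³, cost = 45.00 $/kg
  nylon: M = 15.8 kN·m per $
  soda-lime glass: M = 13.1 kN·m per $
  epoxy: M = 4.44 kN·m per $
  nickel superalloy: M = 2.93 kN·m per $
Highest index: nylon.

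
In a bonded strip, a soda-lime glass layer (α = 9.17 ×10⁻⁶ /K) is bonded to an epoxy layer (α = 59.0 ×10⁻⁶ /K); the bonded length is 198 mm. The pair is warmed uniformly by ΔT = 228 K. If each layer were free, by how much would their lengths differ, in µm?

2250 µm

Δα = |9.17 − 59.0|×10⁻⁶/K = 49.8×10⁻⁶/K.
ΔL_mismatch = Δα·L·ΔT = 49.8×10⁻⁶ × 198.0 mm × 228.0 K = 2250 µm.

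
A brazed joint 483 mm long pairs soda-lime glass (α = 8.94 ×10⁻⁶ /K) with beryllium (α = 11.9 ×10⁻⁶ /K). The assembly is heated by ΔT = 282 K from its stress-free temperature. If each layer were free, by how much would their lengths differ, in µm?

403 µm

Δα = |8.94 − 11.9|×10⁻⁶/K = 2.96×10⁻⁶/K.
ΔL_mismatch = Δα·L·ΔT = 2.96×10⁻⁶ × 483.0 mm × 282.0 K = 403 µm.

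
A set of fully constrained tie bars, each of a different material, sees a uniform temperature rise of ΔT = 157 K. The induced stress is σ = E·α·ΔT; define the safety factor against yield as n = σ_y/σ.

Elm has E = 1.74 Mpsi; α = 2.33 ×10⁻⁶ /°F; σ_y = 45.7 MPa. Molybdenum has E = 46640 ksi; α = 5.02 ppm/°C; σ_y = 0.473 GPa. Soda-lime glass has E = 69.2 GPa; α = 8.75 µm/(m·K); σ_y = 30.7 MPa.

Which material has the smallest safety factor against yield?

soda-lime glass

Per material, after unit conversion:
  elm: E = 12.00, α = 4.19, σ_y = 45.70 → σ = 7.90 MPa, n = 5.79
  molybdenum: E = 321.6, α = 5.02, σ_y = 473.0 → σ = 253 MPa, n = 1.87
  soda-lime glass: E = 69.20, α = 8.75, σ_y = 30.70 → σ = 95.1 MPa, n = 0.323
The minimum is soda-lime glass at n = 0.323.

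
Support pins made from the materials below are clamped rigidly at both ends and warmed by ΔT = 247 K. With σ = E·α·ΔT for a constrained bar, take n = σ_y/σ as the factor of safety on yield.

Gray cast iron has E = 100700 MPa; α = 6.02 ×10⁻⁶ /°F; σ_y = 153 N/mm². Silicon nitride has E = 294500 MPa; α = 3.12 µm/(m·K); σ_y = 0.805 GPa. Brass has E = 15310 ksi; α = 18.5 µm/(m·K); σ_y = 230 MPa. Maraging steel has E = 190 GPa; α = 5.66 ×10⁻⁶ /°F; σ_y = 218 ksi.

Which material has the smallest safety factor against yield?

With everything in SI (GPa, ×10⁻⁶/K, MPa):
  gray cast iron: E = 100.7, α = 10.8, σ_y = 153.0 → σ = 270 MPa, n = 0.568
  silicon nitride: E = 294.5, α = 3.12, σ_y = 805.0 → σ = 227 MPa, n = 3.55
  brass: E = 105.6, α = 18.5, σ_y = 230.0 → σ = 482 MPa, n = 0.477
  maraging steel: E = 190.0, α = 10.2, σ_y = 1503 → σ = 478 MPa, n = 3.14
Brass has the lowest safety factor, n = 0.477.

brass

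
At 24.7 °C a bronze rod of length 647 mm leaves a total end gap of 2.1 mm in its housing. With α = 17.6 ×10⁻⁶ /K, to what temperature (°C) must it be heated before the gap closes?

α·L₀·ΔT = 2.1 mm ⇒ ΔT = 2.1 / (17.6×10⁻⁶ × 647.0) = 184.4 K.
T = 24.7 + 184.4 = 209.1 °C.

209 °C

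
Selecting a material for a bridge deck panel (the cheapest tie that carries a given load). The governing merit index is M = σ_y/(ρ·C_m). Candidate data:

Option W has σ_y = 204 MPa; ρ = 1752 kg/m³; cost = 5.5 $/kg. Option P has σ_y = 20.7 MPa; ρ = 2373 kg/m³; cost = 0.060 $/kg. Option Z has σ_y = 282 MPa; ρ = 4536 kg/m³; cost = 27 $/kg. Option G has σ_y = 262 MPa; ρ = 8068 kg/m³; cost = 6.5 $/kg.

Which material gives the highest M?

Per-candidate index values:
  option P: M = 145 kN·m per $
  option W: M = 21.2 kN·m per $
  option G: M = 5.00 kN·m per $
  option Z: M = 2.30 kN·m per $
Option P has the largest M.

option P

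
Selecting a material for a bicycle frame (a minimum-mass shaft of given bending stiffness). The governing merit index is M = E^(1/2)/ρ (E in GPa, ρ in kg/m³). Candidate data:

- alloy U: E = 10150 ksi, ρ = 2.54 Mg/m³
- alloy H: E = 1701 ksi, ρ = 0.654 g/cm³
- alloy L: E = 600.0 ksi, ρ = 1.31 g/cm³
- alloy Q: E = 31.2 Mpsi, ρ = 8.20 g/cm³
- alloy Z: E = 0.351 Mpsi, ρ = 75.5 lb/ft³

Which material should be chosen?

alloy H

In SI units:
  alloy U: E = 69.98 GPa, ρ = 2540 kg/m³
  alloy H: E = 11.73 GPa, ρ = 654.0 kg/m³
  alloy L: E = 4.137 GPa, ρ = 1310 kg/m³
  alloy Q: E = 215.1 GPa, ρ = 8200 kg/m³
  alloy Z: E = 2.420 GPa, ρ = 1209 kg/m³
  alloy H: M = 5.24×10⁻³
  alloy U: M = 3.29×10⁻³
  alloy Q: M = 1.79×10⁻³
  alloy L: M = 1.55×10⁻³
  alloy Z: M = 1.29×10⁻³
The maximum is for alloy H.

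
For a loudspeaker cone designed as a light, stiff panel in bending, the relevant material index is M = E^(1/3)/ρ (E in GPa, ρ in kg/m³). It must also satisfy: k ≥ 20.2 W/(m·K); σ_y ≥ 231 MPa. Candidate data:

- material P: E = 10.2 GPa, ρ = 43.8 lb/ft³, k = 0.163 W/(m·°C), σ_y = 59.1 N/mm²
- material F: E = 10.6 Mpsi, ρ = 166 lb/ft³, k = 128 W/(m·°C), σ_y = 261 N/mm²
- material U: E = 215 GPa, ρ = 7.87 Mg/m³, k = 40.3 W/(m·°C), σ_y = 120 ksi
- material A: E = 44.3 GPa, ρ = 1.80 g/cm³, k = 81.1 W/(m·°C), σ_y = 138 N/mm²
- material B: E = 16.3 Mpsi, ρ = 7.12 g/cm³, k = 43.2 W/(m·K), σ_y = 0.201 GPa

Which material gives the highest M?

material F

Screen on constraints: k ≥ 20.2 W/(m·K); σ_y ≥ 231 MPa. Survivors: material F, material U.
Normalizing units and computing the index:
  material F: E = 73.08 GPa, ρ = 2659 kg/m³
  material U: E = 215.0 GPa, ρ = 7870 kg/m³
  material F: M = 1.57×10⁻³
  material U: M = 0.761×10⁻³
Material F ranks first.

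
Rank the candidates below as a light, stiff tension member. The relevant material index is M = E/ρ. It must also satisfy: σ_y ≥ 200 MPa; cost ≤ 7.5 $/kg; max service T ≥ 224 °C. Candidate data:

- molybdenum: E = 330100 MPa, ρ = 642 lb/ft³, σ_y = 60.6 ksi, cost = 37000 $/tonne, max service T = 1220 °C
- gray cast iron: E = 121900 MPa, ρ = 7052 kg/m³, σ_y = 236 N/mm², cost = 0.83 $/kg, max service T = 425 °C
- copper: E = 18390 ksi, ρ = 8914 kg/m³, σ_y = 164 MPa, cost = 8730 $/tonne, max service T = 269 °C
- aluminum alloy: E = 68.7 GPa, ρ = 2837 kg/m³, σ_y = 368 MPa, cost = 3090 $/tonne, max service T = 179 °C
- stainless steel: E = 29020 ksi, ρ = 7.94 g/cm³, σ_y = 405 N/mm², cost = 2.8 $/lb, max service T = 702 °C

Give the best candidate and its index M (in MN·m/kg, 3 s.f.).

stainless steel, M = 25.2 MN·m/kg

Screen on constraints: σ_y ≥ 200 MPa; cost ≤ 7.5 $/kg; max service T ≥ 224 °C. Survivors: gray cast iron, stainless steel.
Normalizing units and computing the index:
  gray cast iron: E = 121.9 GPa, ρ = 7052 kg/m³
  stainless steel: E = 200.1 GPa, ρ = 7940 kg/m³
  stainless steel: M = 25.2 MN·m/kg
  gray cast iron: M = 17.3 MN·m/kg
The maximum is for stainless steel.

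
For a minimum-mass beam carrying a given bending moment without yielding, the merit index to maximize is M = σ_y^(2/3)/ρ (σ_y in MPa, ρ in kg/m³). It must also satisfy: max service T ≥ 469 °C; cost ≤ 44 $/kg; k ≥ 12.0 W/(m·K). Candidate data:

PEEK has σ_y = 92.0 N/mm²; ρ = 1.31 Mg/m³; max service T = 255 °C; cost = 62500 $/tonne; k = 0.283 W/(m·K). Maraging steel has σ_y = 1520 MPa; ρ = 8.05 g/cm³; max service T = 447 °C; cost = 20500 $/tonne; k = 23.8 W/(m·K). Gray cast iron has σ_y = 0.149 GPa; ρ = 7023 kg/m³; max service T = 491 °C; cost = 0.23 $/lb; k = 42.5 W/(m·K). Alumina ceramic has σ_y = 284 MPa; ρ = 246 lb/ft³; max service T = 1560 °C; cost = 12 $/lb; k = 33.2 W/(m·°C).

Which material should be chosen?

Screen on constraints: max service T ≥ 469 °C; cost ≤ 44 $/kg; k ≥ 12.0 W/(m·K). Survivors: gray cast iron, alumina ceramic.
After converting to SI:
  gray cast iron: σ_y = 149.0 MPa, ρ = 7023 kg/m³
  alumina ceramic: σ_y = 284.0 MPa, ρ = 3941 kg/m³
  alumina ceramic: M = 11.0×10⁻³
  gray cast iron: M = 4.00×10⁻³
Alumina ceramic has the largest M.

alumina ceramic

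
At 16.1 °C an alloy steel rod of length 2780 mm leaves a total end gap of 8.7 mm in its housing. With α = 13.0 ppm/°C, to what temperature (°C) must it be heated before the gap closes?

α·L₀·ΔT = 8.7 mm ⇒ ΔT = 8.7 / (13.0×10⁻⁶ × 2780.0) = 240.7 K.
T = 16.1 + 240.7 = 256.8 °C.

257 °C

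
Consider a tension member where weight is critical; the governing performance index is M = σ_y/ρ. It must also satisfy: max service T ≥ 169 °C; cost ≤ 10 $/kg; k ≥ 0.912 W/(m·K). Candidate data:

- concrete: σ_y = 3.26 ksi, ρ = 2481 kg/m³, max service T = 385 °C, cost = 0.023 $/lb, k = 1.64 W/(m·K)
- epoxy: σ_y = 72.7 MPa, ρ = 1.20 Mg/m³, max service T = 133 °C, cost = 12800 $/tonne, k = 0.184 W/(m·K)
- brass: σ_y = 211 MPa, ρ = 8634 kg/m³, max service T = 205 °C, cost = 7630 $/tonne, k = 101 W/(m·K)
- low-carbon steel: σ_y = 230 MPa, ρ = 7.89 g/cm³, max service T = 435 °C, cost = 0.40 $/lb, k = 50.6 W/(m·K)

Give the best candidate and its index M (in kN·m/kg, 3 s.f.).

low-carbon steel, M = 29.2 kN·m/kg

Screen on constraints: max service T ≥ 169 °C; cost ≤ 10 $/kg; k ≥ 0.912 W/(m·K). Survivors: concrete, brass, low-carbon steel.
After converting to SI:
  concrete: σ_y = 22.48 MPa, ρ = 2481 kg/m³
  brass: σ_y = 211.0 MPa, ρ = 8634 kg/m³
  low-carbon steel: σ_y = 230.0 MPa, ρ = 7890 kg/m³
  low-carbon steel: M = 29.2 kN·m/kg
  brass: M = 24.4 kN·m/kg
  concrete: M = 9.06 kN·m/kg
The maximum is for low-carbon steel.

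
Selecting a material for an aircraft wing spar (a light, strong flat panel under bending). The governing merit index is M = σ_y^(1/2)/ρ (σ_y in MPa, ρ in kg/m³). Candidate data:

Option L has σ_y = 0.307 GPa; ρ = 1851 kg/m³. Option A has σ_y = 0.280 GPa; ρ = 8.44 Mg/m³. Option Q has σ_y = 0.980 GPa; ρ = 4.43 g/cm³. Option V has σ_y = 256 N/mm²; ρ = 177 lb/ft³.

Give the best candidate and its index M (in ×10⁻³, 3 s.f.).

Putting every candidate on a common basis:
  option L: σ_y = 307.0 MPa, ρ = 1851 kg/m³
  option A: σ_y = 280.0 MPa, ρ = 8440 kg/m³
  option Q: σ_y = 980.0 MPa, ρ = 4430 kg/m³
  option V: σ_y = 256.0 MPa, ρ = 2835 kg/m³
  option L: M = 9.47×10⁻³
  option Q: M = 7.07×10⁻³
  option V: M = 5.64×10⁻³
  option A: M = 1.98×10⁻³
Option L has the largest M.

option L, M = 9.47×10⁻³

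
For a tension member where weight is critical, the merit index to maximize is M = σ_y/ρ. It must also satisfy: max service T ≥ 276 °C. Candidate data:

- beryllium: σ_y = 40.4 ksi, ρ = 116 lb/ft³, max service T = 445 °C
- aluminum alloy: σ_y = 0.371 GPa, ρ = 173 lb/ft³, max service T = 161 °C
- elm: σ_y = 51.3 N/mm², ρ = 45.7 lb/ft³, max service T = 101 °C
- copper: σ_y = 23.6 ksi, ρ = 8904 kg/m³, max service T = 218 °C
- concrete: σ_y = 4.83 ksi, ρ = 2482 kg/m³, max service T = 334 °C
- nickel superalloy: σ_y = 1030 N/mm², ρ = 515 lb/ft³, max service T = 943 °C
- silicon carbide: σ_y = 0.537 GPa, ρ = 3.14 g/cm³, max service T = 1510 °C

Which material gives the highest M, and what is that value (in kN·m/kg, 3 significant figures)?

Screen on constraints: max service T ≥ 276 °C. Survivors: beryllium, concrete, nickel superalloy, silicon carbide.
Normalizing units and computing the index:
  beryllium: σ_y = 278.5 MPa, ρ = 1858 kg/m³
  concrete: σ_y = 33.30 MPa, ρ = 2482 kg/m³
  nickel superalloy: σ_y = 1030 MPa, ρ = 8250 kg/m³
  silicon carbide: σ_y = 537.0 MPa, ρ = 3140 kg/m³
  silicon carbide: M = 171 kN·m/kg
  beryllium: M = 150 kN·m/kg
  nickel superalloy: M = 125 kN·m/kg
  concrete: M = 13.4 kN·m/kg
Highest index: silicon carbide.

silicon carbide, M = 171 kN·m/kg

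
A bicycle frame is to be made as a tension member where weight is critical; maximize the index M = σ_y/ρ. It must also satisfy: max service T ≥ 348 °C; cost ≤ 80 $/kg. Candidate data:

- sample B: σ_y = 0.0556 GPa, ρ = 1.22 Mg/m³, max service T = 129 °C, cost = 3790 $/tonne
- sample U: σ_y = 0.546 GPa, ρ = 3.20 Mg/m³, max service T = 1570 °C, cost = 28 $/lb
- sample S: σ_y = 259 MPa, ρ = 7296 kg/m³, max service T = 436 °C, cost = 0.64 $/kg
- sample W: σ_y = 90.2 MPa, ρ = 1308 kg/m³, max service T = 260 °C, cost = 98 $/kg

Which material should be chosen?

Screen on constraints: max service T ≥ 348 °C; cost ≤ 80 $/kg. Survivors: sample U, sample S.
After converting to SI:
  sample U: σ_y = 546.0 MPa, ρ = 3200 kg/m³
  sample S: σ_y = 259.0 MPa, ρ = 7296 kg/m³
  sample U: M = 171 kN·m/kg
  sample S: M = 35.5 kN·m/kg
Sample U ranks first.

sample U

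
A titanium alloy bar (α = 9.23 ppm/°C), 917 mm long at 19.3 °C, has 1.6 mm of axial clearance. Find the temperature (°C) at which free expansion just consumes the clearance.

208 °C

α·L₀·ΔT = 1.6 mm ⇒ ΔT = 1.6 / (9.23×10⁻⁶ × 917.0) = 189.0 K.
T = 19.3 + 189.0 = 208.3 °C.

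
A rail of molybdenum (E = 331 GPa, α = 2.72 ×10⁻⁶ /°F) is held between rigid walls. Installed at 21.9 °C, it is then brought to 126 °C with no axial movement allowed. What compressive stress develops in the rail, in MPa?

169 MPa

α = 2.72×10⁻⁶/°F × 9/5 = 4.90×10⁻⁶/K.
ΔT = 104.1 K. Constrained thermal stress σ = E·α·ΔT = 331.0×10³ MPa × 4.90×10⁻⁶ × 104.1 = 169 MPa (compressive).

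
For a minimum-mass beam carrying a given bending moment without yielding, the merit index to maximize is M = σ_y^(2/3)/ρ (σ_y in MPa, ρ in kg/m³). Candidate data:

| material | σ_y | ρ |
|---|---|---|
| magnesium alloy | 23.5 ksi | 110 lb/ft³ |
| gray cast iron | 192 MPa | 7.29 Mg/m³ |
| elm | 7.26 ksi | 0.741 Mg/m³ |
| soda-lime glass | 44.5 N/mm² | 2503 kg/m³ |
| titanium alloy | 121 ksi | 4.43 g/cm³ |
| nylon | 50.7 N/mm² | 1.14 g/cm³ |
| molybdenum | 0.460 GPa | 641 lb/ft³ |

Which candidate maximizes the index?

titanium alloy

Putting every candidate on a common basis:
  magnesium alloy: σ_y = 162.0 MPa, ρ = 1762 kg/m³
  gray cast iron: σ_y = 192.0 MPa, ρ = 7290 kg/m³
  elm: σ_y = 50.06 MPa, ρ = 741.0 kg/m³
  soda-lime glass: σ_y = 44.50 MPa, ρ = 2503 kg/m³
  titanium alloy: σ_y = 834.3 MPa, ρ = 4430 kg/m³
  nylon: σ_y = 50.70 MPa, ρ = 1140 kg/m³
  molybdenum: σ_y = 460.0 MPa, ρ = 10270 kg/m³
  titanium alloy: M = 20.0×10⁻³
  elm: M = 18.3×10⁻³
  magnesium alloy: M = 16.9×10⁻³
  nylon: M = 12.0×10⁻³
  molybdenum: M = 5.80×10⁻³
  soda-lime glass: M = 5.02×10⁻³
  gray cast iron: M = 4.57×10⁻³
The maximum is for titanium alloy.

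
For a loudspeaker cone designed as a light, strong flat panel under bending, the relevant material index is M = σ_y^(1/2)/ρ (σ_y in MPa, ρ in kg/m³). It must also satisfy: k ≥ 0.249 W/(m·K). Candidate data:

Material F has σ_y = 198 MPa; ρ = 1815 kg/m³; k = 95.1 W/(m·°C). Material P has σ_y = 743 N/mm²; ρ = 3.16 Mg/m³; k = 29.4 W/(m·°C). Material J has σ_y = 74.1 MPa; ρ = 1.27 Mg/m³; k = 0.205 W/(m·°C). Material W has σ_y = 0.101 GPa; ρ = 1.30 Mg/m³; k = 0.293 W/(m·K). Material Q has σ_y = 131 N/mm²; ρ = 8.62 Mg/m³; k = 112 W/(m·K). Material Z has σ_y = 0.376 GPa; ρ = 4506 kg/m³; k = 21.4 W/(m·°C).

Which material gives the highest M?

Screen on constraints: k ≥ 0.249 W/(m·K). Survivors: material F, material P, material W, material Q, material Z.
After converting to SI:
  material F: σ_y = 198.0 MPa, ρ = 1815 kg/m³
  material P: σ_y = 743.0 MPa, ρ = 3160 kg/m³
  material W: σ_y = 101.0 MPa, ρ = 1300 kg/m³
  material Q: σ_y = 131.0 MPa, ρ = 8620 kg/m³
  material Z: σ_y = 376.0 MPa, ρ = 4506 kg/m³
  material P: M = 8.63×10⁻³
  material F: M = 7.75×10⁻³
  material W: M = 7.73×10⁻³
  material Z: M = 4.30×10⁻³
  material Q: M = 1.33×10⁻³
Material P has the largest M.

material P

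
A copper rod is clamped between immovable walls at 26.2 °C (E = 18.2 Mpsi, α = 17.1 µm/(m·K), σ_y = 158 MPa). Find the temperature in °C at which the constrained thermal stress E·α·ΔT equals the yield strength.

99.8 °C

E = 18.2 Mpsi = 125.5 GPa.
E·α·ΔT = 158.0 MPa ⇒ ΔT = 158.0 / (125.5×10³ × 17.1×10⁻⁶) = 73.63 K.
T = 26.2 + 73.63 = 99.83 °C.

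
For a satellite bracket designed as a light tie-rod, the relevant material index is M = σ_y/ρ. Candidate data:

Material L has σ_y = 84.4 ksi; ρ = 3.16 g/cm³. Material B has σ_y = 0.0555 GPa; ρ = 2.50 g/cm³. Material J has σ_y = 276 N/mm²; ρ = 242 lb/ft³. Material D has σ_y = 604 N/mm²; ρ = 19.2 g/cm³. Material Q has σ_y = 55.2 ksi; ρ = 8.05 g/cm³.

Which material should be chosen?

Convert each candidate to consistent units, then evaluate M:
  material L: σ_y = 581.9 MPa, ρ = 3160 kg/m³
  material B: σ_y = 55.50 MPa, ρ = 2500 kg/m³
  material J: σ_y = 276.0 MPa, ρ = 3876 kg/m³
  material D: σ_y = 604.0 MPa, ρ = 19200 kg/m³
  material Q: σ_y = 380.6 MPa, ρ = 8050 kg/m³
  material L: M = 184 kN·m/kg
  material J: M = 71.2 kN·m/kg
  material Q: M = 47.3 kN·m/kg
  material D: M = 31.5 kN·m/kg
  material B: M = 22.2 kN·m/kg
Material L has the largest M.

material L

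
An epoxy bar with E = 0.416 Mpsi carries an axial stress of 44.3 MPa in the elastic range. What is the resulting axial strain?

0.0154

E = 0.416 Mpsi = 2.868 GPa = 2868 MPa.
ε = σ/E = 44.3 / 2868 = 0.0154.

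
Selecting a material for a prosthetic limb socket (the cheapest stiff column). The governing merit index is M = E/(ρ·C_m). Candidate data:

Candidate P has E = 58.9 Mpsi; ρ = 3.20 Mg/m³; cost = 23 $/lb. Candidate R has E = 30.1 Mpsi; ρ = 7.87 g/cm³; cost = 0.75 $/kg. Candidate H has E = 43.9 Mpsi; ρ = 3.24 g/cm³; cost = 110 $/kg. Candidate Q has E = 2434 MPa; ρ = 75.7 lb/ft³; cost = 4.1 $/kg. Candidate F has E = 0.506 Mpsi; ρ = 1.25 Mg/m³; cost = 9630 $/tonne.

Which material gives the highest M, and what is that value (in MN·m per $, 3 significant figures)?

Convert each candidate to consistent units, then evaluate M:
  candidate P: E = 406.1 GPa, ρ = 3200 kg/m³, cost = 50.71 $/kg
  candidate R: E = 207.5 GPa, ρ = 7870 kg/m³, cost = 0.7500 $/kg
  candidate H: E = 302.7 GPa, ρ = 3240 kg/m³, cost = 110.0 $/kg
  candidate Q: E = 2.434 GPa, ρ = 1213 kg/m³, cost = 4.100 $/kg
  candidate F: E = 3.489 GPa, ρ = 1250 kg/m³, cost = 9.630 $/kg
  candidate R: M = 35.2 MN·m per $
  candidate P: M = 2.50 MN·m per $
  candidate H: M = 0.849 MN·m per $
  candidate Q: M = 0.490 MN·m per $
  candidate F: M = 0.290 MN·m per $
The maximum is for candidate R.

candidate R, M = 35.2 MN·m per $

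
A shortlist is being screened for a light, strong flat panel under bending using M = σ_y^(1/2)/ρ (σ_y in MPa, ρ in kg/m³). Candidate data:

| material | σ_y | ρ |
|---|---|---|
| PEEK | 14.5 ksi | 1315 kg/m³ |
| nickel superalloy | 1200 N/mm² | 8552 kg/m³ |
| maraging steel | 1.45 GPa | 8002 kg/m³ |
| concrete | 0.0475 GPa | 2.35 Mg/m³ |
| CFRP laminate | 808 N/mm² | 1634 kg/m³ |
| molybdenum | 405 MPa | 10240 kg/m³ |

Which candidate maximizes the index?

CFRP laminate

Putting every candidate on a common basis:
  PEEK: σ_y = 99.97 MPa, ρ = 1315 kg/m³
  nickel superalloy: σ_y = 1200 MPa, ρ = 8552 kg/m³
  maraging steel: σ_y = 1450 MPa, ρ = 8002 kg/m³
  concrete: σ_y = 47.50 MPa, ρ = 2350 kg/m³
  CFRP laminate: σ_y = 808.0 MPa, ρ = 1634 kg/m³
  molybdenum: σ_y = 405.0 MPa, ρ = 10240 kg/m³
  CFRP laminate: M = 17.4×10⁻³
  PEEK: M = 7.60×10⁻³
  maraging steel: M = 4.76×10⁻³
  nickel superalloy: M = 4.05×10⁻³
  concrete: M = 2.93×10⁻³
  molybdenum: M = 1.97×10⁻³
CFRP laminate ranks first.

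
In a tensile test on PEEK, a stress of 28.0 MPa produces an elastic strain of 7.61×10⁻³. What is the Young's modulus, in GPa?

E = σ/ε = 28.0 MPa / 7.61×10⁻³ = 3679 MPa = 3.68 GPa.

3.68 GPa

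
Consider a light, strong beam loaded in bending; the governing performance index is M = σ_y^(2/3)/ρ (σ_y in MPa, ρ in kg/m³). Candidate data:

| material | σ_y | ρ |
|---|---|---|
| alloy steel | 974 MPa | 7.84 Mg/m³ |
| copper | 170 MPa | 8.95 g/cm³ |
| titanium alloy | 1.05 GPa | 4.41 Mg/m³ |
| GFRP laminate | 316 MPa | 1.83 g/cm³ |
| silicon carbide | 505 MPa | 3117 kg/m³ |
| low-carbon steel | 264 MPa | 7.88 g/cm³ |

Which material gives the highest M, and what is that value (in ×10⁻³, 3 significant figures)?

GFRP laminate, M = 25.4×10⁻³

In SI units:
  alloy steel: σ_y = 974.0 MPa, ρ = 7840 kg/m³
  copper: σ_y = 170.0 MPa, ρ = 8950 kg/m³
  titanium alloy: σ_y = 1050 MPa, ρ = 4410 kg/m³
  GFRP laminate: σ_y = 316.0 MPa, ρ = 1830 kg/m³
  silicon carbide: σ_y = 505.0 MPa, ρ = 3117 kg/m³
  low-carbon steel: σ_y = 264.0 MPa, ρ = 7880 kg/m³
  GFRP laminate: M = 25.4×10⁻³
  titanium alloy: M = 23.4×10⁻³
  silicon carbide: M = 20.3×10⁻³
  alloy steel: M = 12.5×10⁻³
  low-carbon steel: M = 5.22×10⁻³
  copper: M = 3.43×10⁻³
GFRP laminate ranks first.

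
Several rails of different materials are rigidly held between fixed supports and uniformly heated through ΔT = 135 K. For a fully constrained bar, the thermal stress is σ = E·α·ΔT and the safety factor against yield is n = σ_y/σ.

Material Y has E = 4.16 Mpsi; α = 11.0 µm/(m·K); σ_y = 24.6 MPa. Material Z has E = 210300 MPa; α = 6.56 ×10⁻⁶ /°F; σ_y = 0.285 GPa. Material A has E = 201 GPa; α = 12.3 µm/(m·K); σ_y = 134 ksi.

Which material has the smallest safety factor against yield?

With everything in SI (GPa, ×10⁻⁶/K, MPa):
  material Y: E = 28.68, α = 11.0, σ_y = 24.60 → σ = 42.6 MPa, n = 0.578
  material Z: E = 210.3, α = 11.8, σ_y = 285.0 → σ = 335 MPa, n = 0.850
  material A: E = 201.0, α = 12.3, σ_y = 923.9 → σ = 334 MPa, n = 2.77
The minimum is material Y at n = 0.578.

material Y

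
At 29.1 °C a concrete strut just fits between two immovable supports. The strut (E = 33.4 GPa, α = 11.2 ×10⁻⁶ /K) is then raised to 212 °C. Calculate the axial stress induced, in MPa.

ΔT = 182.9 K. Constrained thermal stress σ = E·α·ΔT = 33.40×10³ MPa × 11.2×10⁻⁶ × 182.9 = 68.4 MPa (compressive).

68.4 MPa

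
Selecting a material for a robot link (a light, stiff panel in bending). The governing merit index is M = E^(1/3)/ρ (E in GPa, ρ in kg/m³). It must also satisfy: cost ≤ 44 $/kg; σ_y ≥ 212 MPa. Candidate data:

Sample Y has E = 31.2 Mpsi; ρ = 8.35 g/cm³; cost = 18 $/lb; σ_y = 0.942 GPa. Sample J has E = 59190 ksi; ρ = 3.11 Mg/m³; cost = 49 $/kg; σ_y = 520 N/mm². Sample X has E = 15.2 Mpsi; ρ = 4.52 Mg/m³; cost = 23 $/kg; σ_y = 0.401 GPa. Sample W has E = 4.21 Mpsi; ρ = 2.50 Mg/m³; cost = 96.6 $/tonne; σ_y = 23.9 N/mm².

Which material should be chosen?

sample X

Screen on constraints: cost ≤ 44 $/kg; σ_y ≥ 212 MPa. Survivors: sample Y, sample X.
Putting every candidate on a common basis:
  sample Y: E = 215.1 GPa, ρ = 8350 kg/m³
  sample X: E = 104.8 GPa, ρ = 4520 kg/m³
  sample X: M = 1.04×10⁻³
  sample Y: M = 0.718×10⁻³
Highest index: sample X.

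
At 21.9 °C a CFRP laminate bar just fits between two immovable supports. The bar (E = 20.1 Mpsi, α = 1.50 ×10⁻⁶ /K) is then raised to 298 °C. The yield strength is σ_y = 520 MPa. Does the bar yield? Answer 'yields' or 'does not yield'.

does not yield

E = 20.1 Mpsi = 138.6 GPa.
ΔT = 276.1 K. Constrained thermal stress σ = E·α·ΔT = 138.6×10³ MPa × 1.50×10⁻⁶ × 276.1 = 57.4 MPa (compressive).
Compare to σ_y = 520 MPa: σ < σ_y, so it does not yield.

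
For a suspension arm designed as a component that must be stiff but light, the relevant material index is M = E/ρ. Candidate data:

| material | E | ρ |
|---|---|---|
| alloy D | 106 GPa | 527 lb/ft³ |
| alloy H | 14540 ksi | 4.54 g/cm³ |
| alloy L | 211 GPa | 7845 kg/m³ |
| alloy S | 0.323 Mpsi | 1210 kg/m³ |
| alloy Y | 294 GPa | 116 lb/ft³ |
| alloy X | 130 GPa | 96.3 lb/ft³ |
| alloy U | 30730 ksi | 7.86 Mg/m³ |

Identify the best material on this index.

After converting to SI:
  alloy D: E = 106.0 GPa, ρ = 8442 kg/m³
  alloy H: E = 100.2 GPa, ρ = 4540 kg/m³
  alloy L: E = 211.0 GPa, ρ = 7845 kg/m³
  alloy S: E = 2.227 GPa, ρ = 1210 kg/m³
  alloy Y: E = 294.0 GPa, ρ = 1858 kg/m³
  alloy X: E = 130.0 GPa, ρ = 1543 kg/m³
  alloy U: E = 211.9 GPa, ρ = 7860 kg/m³
  alloy Y: M = 158 MN·m/kg
  alloy X: M = 84.3 MN·m/kg
  alloy U: M = 27.0 MN·m/kg
  alloy L: M = 26.9 MN·m/kg
  alloy H: M = 22.1 MN·m/kg
  alloy D: M = 12.6 MN·m/kg
  alloy S: M = 1.84 MN·m/kg
Alloy Y has the largest M.

alloy Y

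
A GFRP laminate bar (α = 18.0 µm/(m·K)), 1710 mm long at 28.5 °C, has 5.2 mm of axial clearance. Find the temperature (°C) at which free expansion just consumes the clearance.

197 °C

α·L₀·ΔT = 5.2 mm ⇒ ΔT = 5.2 / (18.0×10⁻⁶ × 1710.0) = 168.9 K.
T = 28.5 + 168.9 = 197.4 °C.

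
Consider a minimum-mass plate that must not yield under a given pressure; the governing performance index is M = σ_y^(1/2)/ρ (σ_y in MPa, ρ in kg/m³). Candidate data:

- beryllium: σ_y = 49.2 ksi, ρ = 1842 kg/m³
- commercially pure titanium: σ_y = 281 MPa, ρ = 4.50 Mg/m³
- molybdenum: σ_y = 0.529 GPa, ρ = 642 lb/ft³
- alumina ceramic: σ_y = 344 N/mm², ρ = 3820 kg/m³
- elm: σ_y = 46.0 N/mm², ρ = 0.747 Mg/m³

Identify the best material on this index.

Putting every candidate on a common basis:
  beryllium: σ_y = 339.2 MPa, ρ = 1842 kg/m³
  commercially pure titanium: σ_y = 281.0 MPa, ρ = 4500 kg/m³
  molybdenum: σ_y = 529.0 MPa, ρ = 10280 kg/m³
  alumina ceramic: σ_y = 344.0 MPa, ρ = 3820 kg/m³
  elm: σ_y = 46.00 MPa, ρ = 747.0 kg/m³
  beryllium: M = 10.0×10⁻³
  elm: M = 9.08×10⁻³
  alumina ceramic: M = 4.86×10⁻³
  commercially pure titanium: M = 3.73×10⁻³
  molybdenum: M = 2.24×10⁻³
Beryllium ranks first.

beryllium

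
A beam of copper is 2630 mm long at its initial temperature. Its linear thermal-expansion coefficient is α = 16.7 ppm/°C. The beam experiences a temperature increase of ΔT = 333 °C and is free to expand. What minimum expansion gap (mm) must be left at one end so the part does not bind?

14.6 mm

ΔL = α·L₀·ΔT = 16.7×10⁻⁶ × 2630 mm × 333.0 K = 14.6 mm.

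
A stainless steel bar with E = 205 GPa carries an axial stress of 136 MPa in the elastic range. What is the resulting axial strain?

ε = σ/E = 136 / 205000 = 6.63×10⁻⁴.

6.63×10⁻⁴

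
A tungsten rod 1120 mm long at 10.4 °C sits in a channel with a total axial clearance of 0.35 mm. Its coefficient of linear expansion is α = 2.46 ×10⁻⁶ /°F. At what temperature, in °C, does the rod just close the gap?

α = 2.46×10⁻⁶/°F × 9/5 = 4.43×10⁻⁶/K.
α·L₀·ΔT = 0.35 mm ⇒ ΔT = 0.35 / (4.43×10⁻⁶ × 1120.0) = 70.57 K.
T = 10.4 + 70.57 = 80.97 °C.

81.0 °C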